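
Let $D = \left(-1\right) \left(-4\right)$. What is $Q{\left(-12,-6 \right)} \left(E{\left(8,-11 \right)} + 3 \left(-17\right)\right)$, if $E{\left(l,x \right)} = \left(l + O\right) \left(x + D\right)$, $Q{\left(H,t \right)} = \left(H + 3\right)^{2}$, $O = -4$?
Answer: $-6399$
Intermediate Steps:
$D = 4$
$Q{\left(H,t \right)} = \left(3 + H\right)^{2}$
$E{\left(l,x \right)} = \left(-4 + l\right) \left(4 + x\right)$ ($E{\left(l,x \right)} = \left(l - 4\right) \left(x + 4\right) = \left(-4 + l\right) \left(4 + x\right)$)
$Q{\left(-12,-6 \right)} \left(E{\left(8,-11 \right)} + 3 \left(-17\right)\right) = \left(3 - 12\right)^{2} \left(\left(-16 - -44 + 4 \cdot 8 + 8 \left(-11\right)\right) + 3 \left(-17\right)\right) = \left(-9\right)^{2} \left(\left(-16 + 44 + 32 - 88\right) - 51\right) = 81 \left(-28 - 51\right) = 81 \left(-79\right) = -6399$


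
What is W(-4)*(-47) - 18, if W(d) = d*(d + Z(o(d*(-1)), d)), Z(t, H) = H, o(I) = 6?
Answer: -1522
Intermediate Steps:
W(d) = 2*d**2 (W(d) = d*(d + d) = d*(2*d) = 2*d**2)
W(-4)*(-47) - 18 = (2*(-4)**2)*(-47) - 18 = (2*16)*(-47) - 18 = 32*(-47) - 18 = -1504 - 18 = -1522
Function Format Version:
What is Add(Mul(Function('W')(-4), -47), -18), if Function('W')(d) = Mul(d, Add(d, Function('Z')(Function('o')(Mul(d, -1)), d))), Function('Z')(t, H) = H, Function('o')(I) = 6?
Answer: -1522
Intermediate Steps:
Function('W')(d) = Mul(2, Pow(d, 2)) (Function('W')(d) = Mul(d, Add(d, d)) = Mul(d, Mul(2, d)) = Mul(2, Pow(d, 2)))
Add(Mul(Function('W')(-4), -47), -18) = Add(Mul(Mul(2, Pow(-4, 2)), -47), -18) = Add(Mul(Mul(2, 16), -47), -18) = Add(Mul(32, -47), -18) = Add(-1504, -18) = -1522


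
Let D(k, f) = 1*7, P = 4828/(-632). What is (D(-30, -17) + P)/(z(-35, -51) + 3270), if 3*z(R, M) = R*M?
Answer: -101/610670 ≈ -0.00016539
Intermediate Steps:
P = -1207/158 (P = 4828*(-1/632) = -1207/158 ≈ -7.6392)
D(k, f) = 7
z(R, M) = M*R/3 (z(R, M) = (R*M)/3 = (M*R)/3 = M*R/3)
(D(-30, -17) + P)/(z(-35, -51) + 3270) = (7 - 1207/158)/((1/3)*(-51)*(-35) + 3270) = -101/(158*(595 + 3270)) = -101/158/3865 = -101/158*1/3865 = -101/610670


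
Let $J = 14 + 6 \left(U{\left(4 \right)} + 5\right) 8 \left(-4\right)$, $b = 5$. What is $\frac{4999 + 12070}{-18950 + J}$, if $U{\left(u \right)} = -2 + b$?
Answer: $- \frac{17069}{20472} \approx -0.83377$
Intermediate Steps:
$U{\left(u \right)} = 3$ ($U{\left(u \right)} = -2 + 5 = 3$)
$J = -1522$ ($J = 14 + 6 \left(3 + 5\right) 8 \left(-4\right) = 14 + 6 \cdot 8 \left(-32\right) = 14 + 48 \left(-32\right) = 14 - 1536 = -1522$)
$\frac{4999 + 12070}{-18950 + J} = \frac{4999 + 12070}{-18950 - 1522} = \frac{17069}{-20472} = 17069 \left(- \frac{1}{20472}\right) = - \frac{17069}{20472}$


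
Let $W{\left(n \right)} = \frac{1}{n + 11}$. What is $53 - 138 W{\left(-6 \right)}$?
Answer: $\frac{127}{5} \approx 25.4$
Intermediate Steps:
$W{\left(n \right)} = \frac{1}{11 + n}$
$53 - 138 W{\left(-6 \right)} = 53 - \frac{138}{11 - 6} = 53 - \frac{138}{5} = \frac{127}{5}$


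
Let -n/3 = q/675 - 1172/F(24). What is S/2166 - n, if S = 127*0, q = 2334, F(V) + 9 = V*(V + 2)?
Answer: 14318/3075 ≈ 4.6563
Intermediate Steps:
F(V) = -9 + V*(2 + V) (F(V) = -9 + V*(V + 2) = -9 + V*(2 + V))
S = 0
n = -14318/3075 (n = -3*(2334/675 - 1172/(-9 + 24² + 2*24)) = -3*(2334*(1/675) - 1172/(-9 + 576 + 48)) = -3*(778/225 - 1172/615) = -3*14318/9225 = -14318/3075 ≈ -4.6563)
S/2166 - n = 0/2166 - 1*(-14318/3075) = 0*(1/2166) + 14318/3075 = 0 + 14318/3075 = 14318/3075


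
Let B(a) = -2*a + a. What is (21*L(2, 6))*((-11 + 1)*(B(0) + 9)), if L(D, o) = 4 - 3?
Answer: -1890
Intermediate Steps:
L(D, o) = 1
B(a) = -a
(21*L(2, 6))*((-11 + 1)*(B(0) + 9)) = (21*1)*((-11 + 1)*(-1*0 + 9)) = 21*(-10*(0 + 9)) = 21*(-10*9) = 21*(-90) = -1890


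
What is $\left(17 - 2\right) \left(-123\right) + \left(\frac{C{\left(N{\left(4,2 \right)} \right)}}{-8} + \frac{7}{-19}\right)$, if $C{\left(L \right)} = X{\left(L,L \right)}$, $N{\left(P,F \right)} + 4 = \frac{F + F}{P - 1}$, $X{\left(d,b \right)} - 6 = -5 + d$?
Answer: $- \frac{841393}{456} \approx -1845.2$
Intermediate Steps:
$X{\left(d,b \right)} = 1 + d$ ($X{\left(d,b \right)} = 6 + \left(-5 + d\right) = 1 + d$)
$N{\left(P,F \right)} = -4 + \frac{2 F}{-1 + P}$ ($N{\left(P,F \right)} = -4 + \frac{F + F}{P - 1} = -4 + \frac{2 F}{-1 + P}$)
$C{\left(L \right)} = 1 + L$
$\left(17 - 2\right) \left(-123\right) + \left(\frac{C{\left(N{\left(4,2 \right)} \right)}}{-8} + \frac{7}{-19}\right) = \left(17 - 2\right) \left(-123\right) + \left(\frac{1 + \frac{2 \left(2 + 2 - 8\right)}{-1 + 4}}{-8} + \frac{7}{-19}\right) = 15 \left(-123\right) + \left(\left(1 + \frac{2 \left(2 + 2 - 8\right)}{3}\right) \left(- \frac{1}{8}\right) + 7 \left(- \frac{1}{19}\right)\right) = -1845 - \left(\frac{7}{19} - \left(1 + 2 \cdot \frac{1}{3} \left(-4\right)\right) \left(- \frac{1}{8}\right)\right) = -1845 - \left(\frac{7}{19} - \left(1 - \frac{8}{3}\right) \left(- \frac{1}{8}\right)\right) = -1845 - \frac{73}{456} = - \frac{841393}{456}$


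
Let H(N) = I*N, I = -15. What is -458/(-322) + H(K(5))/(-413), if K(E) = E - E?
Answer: 229/161 ≈ 1.4224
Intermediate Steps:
K(E) = 0
H(N) = -15*N
-458/(-322) + H(K(5))/(-413) = -458/(-322) - 15*0/(-413) = -458*(-1/322) + 0*(-1/413) = 229/161 + 0 = 229/161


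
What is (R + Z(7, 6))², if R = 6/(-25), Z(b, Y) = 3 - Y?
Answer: 6561/625 ≈ 10.498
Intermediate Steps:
R = -6/25 (R = 6*(-1/25) = -6/25 ≈ -0.24000)
(R + Z(7, 6))² = (-6/25 + (3 - 1*6))² = (-6/25 + (3 - 6))² = (-6/25 - 3)² = (-81/25)² = 6561/625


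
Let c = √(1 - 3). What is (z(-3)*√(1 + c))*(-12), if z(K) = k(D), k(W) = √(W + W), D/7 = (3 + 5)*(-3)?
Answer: -48*I*√21*√(1 + I*√2) ≈ 133.08 - 257.09*I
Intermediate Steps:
D = -168 (D = 7*((3 + 5)*(-3)) = 7*(8*(-3)) = 7*(-24) = -168)
c = I*√2 (c = √(-2) = I*√2 ≈ 1.4142*I)
k(W) = √2*√W (k(W) = √(2*W) = √2*√W)
z(K) = 4*I*√21 (z(K) = √2*√(-168) = √2*(2*I*√42) = 4*I*√21)
(z(-3)*√(1 + c))*(-12) = ((4*I*√21)*√(1 + I*√2))*(-12) = (4*I*√21*√(1 + I*√2))*(-12) = -48*I*√21*√(1 + I*√2)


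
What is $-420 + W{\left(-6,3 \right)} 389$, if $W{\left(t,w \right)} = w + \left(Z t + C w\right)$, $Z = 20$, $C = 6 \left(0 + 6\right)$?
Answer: $-3921$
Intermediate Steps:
$C = 36$ ($C = 6 \cdot 6 = 36$)
$W{\left(t,w \right)} = 20 t + 37 w$ ($W{\left(t,w \right)} = w + \left(20 t + 36 w\right) = 20 t + 37 w$)
$-420 + W{\left(-6,3 \right)} 389 = -420 + \left(20 \left(-6\right) + 37 \cdot 3\right) 389 = -420 + \left(-120 + 111\right) 389 = -420 - 3501 = -3921$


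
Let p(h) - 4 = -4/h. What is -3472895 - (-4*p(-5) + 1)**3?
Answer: -433358304/125 ≈ -3.4669e+6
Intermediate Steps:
p(h) = 4 - 4/h
-3472895 - (-4*p(-5) + 1)**3 = -3472895 - (-4*(4 - 4/(-5)) + 1)**3 = -3472895 - (-4*(4 - 4*(-1/5)) + 1)**3 = -3472895 - (-4*(4 + 4/5) + 1)**3 = -3472895 - (-4*24/5 + 1)**3 = -3472895 - (-96/5 + 1)**3 = -3472895 - (-91/5)**3 = -3472895 - 1*(-753571/125) = -3472895 + 753571/125 = -433358304/125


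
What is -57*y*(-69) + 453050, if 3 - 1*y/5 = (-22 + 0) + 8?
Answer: 787355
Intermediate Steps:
y = 85 (y = 15 - 5*((-22 + 0) + 8) = 15 - 5*(-22 + 8) = 15 - 5*(-14) = 15 + 70 = 85)
-57*y*(-69) + 453050 = -57*85*(-69) + 453050 = -4845*(-69) + 453050 = 334305 + 453050 = 787355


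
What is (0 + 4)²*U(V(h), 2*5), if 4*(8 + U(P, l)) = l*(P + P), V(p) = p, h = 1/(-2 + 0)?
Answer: -168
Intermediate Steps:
h = -½ (h = 1/(-2) = -½ ≈ -0.50000)
U(P, l) = -8 + P*l/2 (U(P, l) = -8 + (l*(P + P))/4 = -8 + (l*(2*P))/4 = -8 + (2*P*l)/4 = -8 + P*l/2)
(0 + 4)²*U(V(h), 2*5) = (0 + 4)²*(-8 + (½)*(-½)*(2*5)) = 4²*(-8 + (½)*(-½)*10) = 16*(-8 - 5/2) = 16*(-21/2) = -168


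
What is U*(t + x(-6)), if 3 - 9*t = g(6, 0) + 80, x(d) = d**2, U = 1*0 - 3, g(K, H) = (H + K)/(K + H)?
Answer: -82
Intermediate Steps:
g(K, H) = 1 (g(K, H) = (H + K)/(H + K) = 1)
U = -3 (U = 0 - 3 = -3)
t = -26/3 (t = 1/3 - (1 + 80)/9 = 1/3 - 1/9*81 = 1/3 - 9 = -26/3 ≈ -8.6667)
U*(t + x(-6)) = -3*(-26/3 + (-6)**2) = -3*(-26/3 + 36) = -3*82/3 = -82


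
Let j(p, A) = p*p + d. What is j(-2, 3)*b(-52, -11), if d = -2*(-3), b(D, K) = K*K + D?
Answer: 690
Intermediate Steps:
b(D, K) = D + K**2 (b(D, K) = K**2 + D = D + K**2)
d = 6
j(p, A) = 6 + p**2 (j(p, A) = p*p + 6 = p**2 + 6 = 6 + p**2)
j(-2, 3)*b(-52, -11) = (6 + (-2)**2)*(-52 + (-11)**2) = (6 + 4)*(-52 + 121) = 10*69 = 690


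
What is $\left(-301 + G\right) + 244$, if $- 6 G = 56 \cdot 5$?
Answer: $- \frac{311}{3} \approx -103.67$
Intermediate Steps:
$G = - \frac{140}{3}$ ($G = - \frac{56 \cdot 5}{6} = \left(- \frac{1}{6}\right) 280 = - \frac{140}{3} \approx -46.667$)
$\left(-301 + G\right) + 244 = \left(-301 - \frac{140}{3}\right) + 244 = - \frac{1043}{3} + 244 = - \frac{311}{3}$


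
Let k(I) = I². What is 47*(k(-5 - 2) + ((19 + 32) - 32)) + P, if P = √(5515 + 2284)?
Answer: 3196 + √7799 ≈ 3284.3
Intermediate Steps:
P = √7799 ≈ 88.312
47*(k(-5 - 2) + ((19 + 32) - 32)) + P = 47*((-5 - 2)² + ((19 + 32) - 32)) + √7799 = 47*((-7)² + (51 - 32)) + √7799 = 47*(49 + 19) + √7799 = 47*68 + √7799 = 3196 + √7799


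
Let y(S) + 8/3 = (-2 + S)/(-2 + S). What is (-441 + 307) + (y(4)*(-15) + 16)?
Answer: -93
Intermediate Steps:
y(S) = -5/3 (y(S) = -8/3 + (-2 + S)/(-2 + S) = -8/3 + 1 = -5/3)
(-441 + 307) + (y(4)*(-15) + 16) = (-441 + 307) + (-5/3*(-15) + 16) = -134 + (25 + 16) = -134 + 41 = -93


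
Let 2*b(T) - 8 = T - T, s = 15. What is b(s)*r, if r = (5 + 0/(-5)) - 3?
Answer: 8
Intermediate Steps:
r = 2 (r = (5 + 0*(-1/5)) - 3 = (5 + 0) - 3 = 5 - 3 = 2)
b(T) = 4 (b(T) = 4 + (T - T)/2 = 4 + (1/2)*0 = 4 + 0 = 4)
b(s)*r = 4*2 = 8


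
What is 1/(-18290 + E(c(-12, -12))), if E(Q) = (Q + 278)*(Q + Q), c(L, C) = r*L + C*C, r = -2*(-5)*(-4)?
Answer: 1/1107406 ≈ 9.0301e-7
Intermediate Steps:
r = -40 (r = 10*(-4) = -40)
c(L, C) = C² - 40*L (c(L, C) = -40*L + C*C = -40*L + C² = C² - 40*L)
E(Q) = 2*Q*(278 + Q) (E(Q) = (278 + Q)*(2*Q) = 2*Q*(278 + Q))
1/(-18290 + E(c(-12, -12))) = 1/(-18290 + 2*((-12)² - 40*(-12))*(278 + ((-12)² - 40*(-12)))) = 1/(-18290 + 2*(144 + 480)*(278 + (144 + 480))) = 1/(-18290 + 2*624*(278 + 624)) = 1/(-18290 + 2*624*902) = 1/(-18290 + 1125696) = 1/1107406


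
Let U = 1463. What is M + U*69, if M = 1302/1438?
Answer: 72581544/719 ≈ 1.0095e+5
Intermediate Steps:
M = 651/719 (M = 1302*(1/1438) = 651/719 ≈ 0.90542)
M + U*69 = 651/719 + 1463*69 = 651/719 + 100947 = 72581544/719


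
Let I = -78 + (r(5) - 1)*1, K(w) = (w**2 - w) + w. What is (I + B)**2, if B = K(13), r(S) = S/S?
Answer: 8281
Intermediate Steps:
K(w) = w**2
r(S) = 1
B = 169 (B = 13**2 = 169)
I = -78 (I = -78 + (1 - 1)*1 = -78 + 0*1 = -78 + 0 = -78)
(I + B)**2 = (-78 + 169)**2 = 91**2 = 8281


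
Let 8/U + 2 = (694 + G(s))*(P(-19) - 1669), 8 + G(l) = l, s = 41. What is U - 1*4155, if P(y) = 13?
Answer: -2501131339/601957 ≈ -4155.0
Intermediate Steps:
G(l) = -8 + l
U = -4/601957 (U = 8/(-2 + (694 + (-8 + 41))*(13 - 1669)) = 8/(-2 + (694 + 33)*(-1656)) = 8/(-2 + 727*(-1656)) = 8/(-2 - 1203912) = 8/(-1203914) = 8*(-1/1203914) = -4/601957 ≈ -6.6450e-6)
U - 1*4155 = -4/601957 - 1*4155 = -4/601957 - 4155 = -2501131339/601957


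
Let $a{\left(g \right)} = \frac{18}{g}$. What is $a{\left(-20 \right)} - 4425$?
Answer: $- \frac{44259}{10} \approx -4425.9$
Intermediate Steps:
$a{\left(-20 \right)} - 4425 = \frac{18}{-20} - 4425 = 18 \left(- \frac{1}{20}\right) - 4425 = - \frac{9}{10} - 4425 = - \frac{44259}{10}$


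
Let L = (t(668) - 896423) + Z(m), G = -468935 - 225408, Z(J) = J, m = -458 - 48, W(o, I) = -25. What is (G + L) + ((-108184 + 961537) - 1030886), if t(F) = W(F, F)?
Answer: -1768830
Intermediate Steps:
m = -506
t(F) = -25
G = -694343
L = -896954 (L = (-25 - 896423) - 506 = -896448 - 506 = -896954)
(G + L) + ((-108184 + 961537) - 1030886) = (-694343 - 896954) + ((-108184 + 961537) - 1030886) = -1591297 + (853353 - 1030886) = -1591297 - 177533 = -1768830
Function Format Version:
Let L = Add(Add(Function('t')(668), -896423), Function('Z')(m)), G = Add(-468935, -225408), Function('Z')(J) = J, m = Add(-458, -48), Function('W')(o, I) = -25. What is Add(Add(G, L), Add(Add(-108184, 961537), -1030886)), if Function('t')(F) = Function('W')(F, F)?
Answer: -1768830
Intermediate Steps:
m = -506
Function('t')(F) = -25
G = -694343
L = -896954 (L = Add(Add(-25, -896423), -506) = Add(-896448, -506) = -896954)
Add(Add(G, L), Add(Add(-108184, 961537), -1030886)) = Add(Add(-694343, -896954), Add(Add(-108184, 961537), -1030886)) = Add(-1591297, Add(853353, -1030886)) = Add(-1591297, -177533) = -1768830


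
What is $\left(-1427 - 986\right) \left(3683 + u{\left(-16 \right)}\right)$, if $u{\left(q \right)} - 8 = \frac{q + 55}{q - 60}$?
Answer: $- \frac{35620579}{4} \approx -8.9052 \cdot 10^{6}$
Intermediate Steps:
$u{\left(q \right)} = 8 + \frac{55 + q}{-60 + q}$ ($u{\left(q \right)} = 8 + \frac{q + 55}{q - 60} = 8 + \frac{55 + q}{-60 + q}$)
$\left(-1427 - 986\right) \left(3683 + u{\left(-16 \right)}\right) = \left(-1427 - 986\right) \left(3683 + \frac{-425 + 9 \left(-16\right)}{-60 - 16}\right) = - 2413 \left(3683 + \frac{-425 - 144}{-76}\right) = - 2413 \left(3683 - - \frac{569}{76}\right) = - 2413 \left(3683 + \frac{569}{76}\right) = \left(-2413\right) \frac{280477}{76} = - \frac{35620579}{4}$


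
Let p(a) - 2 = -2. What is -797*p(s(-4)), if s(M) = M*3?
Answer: 0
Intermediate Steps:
s(M) = 3*M
p(a) = 0 (p(a) = 2 - 2 = 0)
-797*p(s(-4)) = -797*0 = 0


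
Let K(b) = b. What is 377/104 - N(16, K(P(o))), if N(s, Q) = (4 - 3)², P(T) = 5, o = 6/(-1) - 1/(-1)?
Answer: 21/8 ≈ 2.6250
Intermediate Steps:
o = -5 (o = 6*(-1) - 1*(-1) = -6 + 1 = -5)
N(s, Q) = 1 (N(s, Q) = 1² = 1)
377/104 - N(16, K(P(o))) = 377/104 - 1*1 = 377*(1/104) - 1 = 29/8 - 1 = 21/8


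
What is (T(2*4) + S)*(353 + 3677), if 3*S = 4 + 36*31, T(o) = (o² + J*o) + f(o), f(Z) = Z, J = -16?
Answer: 3836560/3 ≈ 1.2789e+6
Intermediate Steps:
T(o) = o² - 15*o (T(o) = (o² - 16*o) + o = o² - 15*o)
S = 1120/3 (S = (4 + 36*31)/3 = (4 + 1116)/3 = (⅓)*1120 = 1120/3 ≈ 373.33)
(T(2*4) + S)*(353 + 3677) = ((2*4)*(-15 + 2*4) + 1120/3)*(353 + 3677) = (8*(-15 + 8) + 1120/3)*4030 = (8*(-7) + 1120/3)*4030 = (-56 + 1120/3)*4030 = (952/3)*4030 = 3836560/3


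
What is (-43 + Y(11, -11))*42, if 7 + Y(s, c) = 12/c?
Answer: -23604/11 ≈ -2145.8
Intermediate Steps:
Y(s, c) = -7 + 12/c
(-43 + Y(11, -11))*42 = (-43 + (-7 + 12/(-11)))*42 = (-43 + (-7 + 12*(-1/11)))*42 = (-43 + (-7 - 12/11))*42 = (-43 - 89/11)*42 = -562/11*42 = -23604/11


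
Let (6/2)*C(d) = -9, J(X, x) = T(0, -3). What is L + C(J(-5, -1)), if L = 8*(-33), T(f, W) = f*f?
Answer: -267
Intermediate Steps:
T(f, W) = f**2
J(X, x) = 0 (J(X, x) = 0**2 = 0)
C(d) = -3 (C(d) = (1/3)*(-9) = -3)
L = -264
L + C(J(-5, -1)) = -264 - 3 = -267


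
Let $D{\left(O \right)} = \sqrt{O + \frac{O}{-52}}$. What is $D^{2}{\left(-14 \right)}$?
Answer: $- \frac{357}{26} \approx -13.731$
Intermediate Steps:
$D{\left(O \right)} = \frac{\sqrt{663} \sqrt{O}}{26}$ ($D{\left(O \right)} = \sqrt{O + O \left(- \frac{1}{52}\right)} = \sqrt{O - \frac{O}{52}} = \sqrt{\frac{51 O}{52}} = \frac{\sqrt{663} \sqrt{O}}{26}$)
$D^{2}{\left(-14 \right)} = \left(\frac{\sqrt{663} \sqrt{-14}}{26}\right)^{2} = \left(\frac{\sqrt{663} i \sqrt{14}}{26}\right)^{2} = \left(\frac{i \sqrt{9282}}{26}\right)^{2} = - \frac{357}{26}$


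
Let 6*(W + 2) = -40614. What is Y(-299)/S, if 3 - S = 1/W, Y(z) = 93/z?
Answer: -629703/6073886 ≈ -0.10367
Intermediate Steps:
W = -6771 (W = -2 + (1/6)*(-40614) = -2 - 6769 = -6771)
S = 20314/6771 (S = 3 - 1/(-6771) = 3 - 1*(-1/6771) = 3 + 1/6771 = 20314/6771 ≈ 3.0001)
Y(-299)/S = (93/(-299))/(20314/6771) = (93*(-1/299))*(6771/20314) = -93/299*6771/20314 = -629703/6073886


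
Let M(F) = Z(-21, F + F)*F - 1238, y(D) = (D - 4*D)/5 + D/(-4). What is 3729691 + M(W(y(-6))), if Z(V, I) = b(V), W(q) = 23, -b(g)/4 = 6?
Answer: 3727901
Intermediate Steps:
y(D) = -17*D/20 (y(D) = -3*D*(1/5) + D*(-1/4) = -3*D/5 - D/4 = -17*D/20)
b(g) = -24 (b(g) = -4*6 = -24)
Z(V, I) = -24
M(F) = -1238 - 24*F (M(F) = -24*F - 1238 = -1238 - 24*F)
3729691 + M(W(y(-6))) = 3729691 + (-1238 - 24*23) = 3729691 + (-1238 - 552) = 3729691 - 1790 = 3727901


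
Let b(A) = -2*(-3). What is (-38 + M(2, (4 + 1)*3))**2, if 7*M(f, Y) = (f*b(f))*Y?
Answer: 7396/49 ≈ 150.94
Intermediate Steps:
b(A) = 6
M(f, Y) = 6*Y*f/7 (M(f, Y) = ((f*6)*Y)/7 = ((6*f)*Y)/7 = (6*Y*f)/7 = 6*Y*f/7)
(-38 + M(2, (4 + 1)*3))**2 = (-38 + (6/7)*((4 + 1)*3)*2)**2 = (-38 + (6/7)*(5*3)*2)**2 = (-38 + (6/7)*15*2)**2 = (-38 + 180/7)**2 = (-86/7)**2 = 7396/49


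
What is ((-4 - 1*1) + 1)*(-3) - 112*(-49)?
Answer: 5500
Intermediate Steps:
((-4 - 1*1) + 1)*(-3) - 112*(-49) = ((-4 - 1) + 1)*(-3) + 5488 = (-5 + 1)*(-3) + 5488 = -4*(-3) + 5488 = 12 + 5488 = 5500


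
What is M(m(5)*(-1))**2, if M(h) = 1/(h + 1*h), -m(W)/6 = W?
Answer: 1/3600 ≈ 0.00027778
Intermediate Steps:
m(W) = -6*W
M(h) = 1/(2*h) (M(h) = 1/(h + h) = 1/(2*h))
M(m(5)*(-1))**2 = (1/(2*((-6*5*(-1)))))**2 = (1/(2*((-30*(-1)))))**2 = ((1/2)/30)**2 = ((1/2)*(1/30))**2 = (1/60)**2 = 1/3600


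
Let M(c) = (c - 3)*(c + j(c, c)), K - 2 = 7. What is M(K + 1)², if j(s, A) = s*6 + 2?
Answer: 254016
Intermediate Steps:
K = 9 (K = 2 + 7 = 9)
j(s, A) = 2 + 6*s (j(s, A) = 6*s + 2 = 2 + 6*s)
M(c) = (-3 + c)*(2 + 7*c) (M(c) = (c - 3)*(c + (2 + 6*c)) = (-3 + c)*(2 + 7*c))
M(K + 1)² = (-6 - 19*(9 + 1) + 7*(9 + 1)²)² = (-6 - 19*10 + 7*10²)² = (-6 - 190 + 7*100)² = (-6 - 190 + 700)² = 504² = 254016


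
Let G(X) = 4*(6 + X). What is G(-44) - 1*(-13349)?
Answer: 13197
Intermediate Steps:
G(X) = 24 + 4*X
G(-44) - 1*(-13349) = (24 + 4*(-44)) - 1*(-13349) = (24 - 176) + 13349 = -152 + 13349 = 13197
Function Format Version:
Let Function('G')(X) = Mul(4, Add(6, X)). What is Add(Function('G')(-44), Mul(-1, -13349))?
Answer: 13197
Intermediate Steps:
Function('G')(X) = Add(24, Mul(4, X))
Add(Function('G')(-44), Mul(-1, -13349)) = Add(Add(24, Mul(4, -44)), Mul(-1, -13349)) = Add(Add(24, -176), 13349) = Add(-152, 13349) = 13197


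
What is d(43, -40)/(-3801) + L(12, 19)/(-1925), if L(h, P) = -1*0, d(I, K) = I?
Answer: -43/3801 ≈ -0.011313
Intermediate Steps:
L(h, P) = 0
d(43, -40)/(-3801) + L(12, 19)/(-1925) = 43/(-3801) + 0/(-1925) = 43*(-1/3801) + 0*(-1/1925) = -43/3801 + 0 = -43/3801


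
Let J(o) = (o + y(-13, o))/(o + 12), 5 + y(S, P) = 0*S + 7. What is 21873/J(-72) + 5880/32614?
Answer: 2140118646/114149 ≈ 18748.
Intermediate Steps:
y(S, P) = 2 (y(S, P) = -5 + (0*S + 7) = -5 + (0 + 7) = -5 + 7 = 2)
J(o) = (2 + o)/(12 + o) (J(o) = (o + 2)/(o + 12) = (2 + o)/(12 + o))
21873/J(-72) + 5880/32614 = 21873/(((2 - 72)/(12 - 72))) + 5880/32614 = 21873/((-70/(-60))) + 5880*(1/32614) = 21873/((-1/60*(-70))) + 2940/16307 = 21873/(7/6) + 2940/16307 = 21873*(6/7) + 2940/16307 = 131238/7 + 2940/16307 = 2140118646/114149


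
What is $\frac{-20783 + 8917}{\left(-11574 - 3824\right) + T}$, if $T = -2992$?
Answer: $\frac{5933}{9195} \approx 0.64524$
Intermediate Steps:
$\frac{-20783 + 8917}{\left(-11574 - 3824\right) + T} = \frac{-20783 + 8917}{\left(-11574 - 3824\right) - 2992} = - \frac{11866}{\left(-11574 - 3824\right) - 2992} = - \frac{11866}{-15398 - 2992} = - \frac{11866}{-18390} = \left(-11866\right) \left(- \frac{1}{18390}\right) = \frac{5933}{9195}$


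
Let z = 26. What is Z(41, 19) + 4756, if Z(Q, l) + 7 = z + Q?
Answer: 4816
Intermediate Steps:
Z(Q, l) = 19 + Q (Z(Q, l) = -7 + (26 + Q) = 19 + Q)
Z(41, 19) + 4756 = (19 + 41) + 4756 = 60 + 4756 = 4816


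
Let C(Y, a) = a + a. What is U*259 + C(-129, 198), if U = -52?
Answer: -13072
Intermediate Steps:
C(Y, a) = 2*a
U*259 + C(-129, 198) = -52*259 + 2*198 = -13468 + 396 = -13072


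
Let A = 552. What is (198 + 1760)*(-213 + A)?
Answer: 663762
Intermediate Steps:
(198 + 1760)*(-213 + A) = (198 + 1760)*(-213 + 552) = 1958*339 = 663762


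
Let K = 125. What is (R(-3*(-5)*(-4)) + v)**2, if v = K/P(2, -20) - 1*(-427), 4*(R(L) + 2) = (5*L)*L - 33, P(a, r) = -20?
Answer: 96452041/4 ≈ 2.4113e+7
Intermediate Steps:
R(L) = -41/4 + 5*L**2/4 (R(L) = -2 + ((5*L)*L - 33)/4 = -2 + (5*L**2 - 33)/4 = -2 + (-33 + 5*L**2)/4 = -2 + (-33/4 + 5*L**2/4) = -41/4 + 5*L**2/4)
v = 1683/4 (v = 125/(-20) - 1*(-427) = 125*(-1/20) + 427 = -25/4 + 427 = 1683/4 ≈ 420.75)
(R(-3*(-5)*(-4)) + v)**2 = ((-41/4 + 5*(-3*(-5)*(-4))**2/4) + 1683/4)**2 = ((-41/4 + 5*(15*(-4))**2/4) + 1683/4)**2 = ((-41/4 + (5/4)*(-60)**2) + 1683/4)**2 = ((-41/4 + (5/4)*3600) + 1683/4)**2 = ((-41/4 + 4500) + 1683/4)**2 = (17959/4 + 1683/4)**2 = (9821/2)**2 = 96452041/4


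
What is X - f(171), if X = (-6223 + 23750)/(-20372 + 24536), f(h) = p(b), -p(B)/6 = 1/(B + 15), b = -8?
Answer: 147673/29148 ≈ 5.0663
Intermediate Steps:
p(B) = -6/(15 + B) (p(B) = -6/(B + 15) = -6/(15 + B))
f(h) = -6/7 (f(h) = -6/(15 - 8) = -6/7)
X = 17527/4164 ≈ 4.2092
X - f(171) = 17527/4164 - 1*(-6/7) = 17527/4164 + 6/7 = 147673/29148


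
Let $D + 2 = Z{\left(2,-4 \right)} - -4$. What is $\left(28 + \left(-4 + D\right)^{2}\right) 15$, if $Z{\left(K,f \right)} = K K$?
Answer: $480$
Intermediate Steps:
$Z{\left(K,f \right)} = K^{2}$
$D = 6$ ($D = -2 + \left(2^{2} - -4\right) = -2 + \left(4 + 4\right) = -2 + 8 = 6$)
$\left(28 + \left(-4 + D\right)^{2}\right) 15 = \left(28 + \left(-4 + 6\right)^{2}\right) 15 = \left(28 + 2^{2}\right) 15 = \left(28 + 4\right) 15 = 32 \cdot 15 = 480$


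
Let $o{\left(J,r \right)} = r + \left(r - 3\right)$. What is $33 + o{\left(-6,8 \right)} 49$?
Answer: $670$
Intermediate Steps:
$o{\left(J,r \right)} = -3 + 2 r$ ($o{\left(J,r \right)} = r + \left(-3 + r\right) = -3 + 2 r$)
$33 + o{\left(-6,8 \right)} 49 = 33 + \left(-3 + 2 \cdot 8\right) 49 = 33 + \left(-3 + 16\right) 49 = 33 + 13 \cdot 49 = 33 + 637 = 670$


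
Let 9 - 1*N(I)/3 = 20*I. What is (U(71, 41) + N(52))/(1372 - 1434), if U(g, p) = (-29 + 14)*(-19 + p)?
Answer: 3423/62 ≈ 55.210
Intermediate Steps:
U(g, p) = 285 - 15*p (U(g, p) = -15*(-19 + p) = 285 - 15*p)
N(I) = 27 - 60*I
(U(71, 41) + N(52))/(1372 - 1434) = ((285 - 15*41) + (27 - 60*52))/(1372 - 1434) = ((285 - 615) + (27 - 3120))/(-62) = (-330 - 3093)*(-1/62) = -3423*(-1/62) = 3423/62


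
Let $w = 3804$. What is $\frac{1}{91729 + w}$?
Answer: $\frac{1}{95533} \approx 1.0468 \cdot 10^{-5}$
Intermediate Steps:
$\frac{1}{91729 + w} = \frac{1}{91729 + 3804} = \frac{1}{95533}$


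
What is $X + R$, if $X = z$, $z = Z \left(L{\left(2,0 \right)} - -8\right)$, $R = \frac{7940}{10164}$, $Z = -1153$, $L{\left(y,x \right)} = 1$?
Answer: $- \frac{26365972}{2541} \approx -10376.0$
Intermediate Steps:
$R = \frac{1985}{2541}$ ($R = 7940 \cdot \frac{1}{10164} = \frac{1985}{2541} \approx 0.78119$)
$z = -10377$ ($z = - 1153 \left(1 - -8\right) = - 1153 \left(1 + 8\right) = \left(-1153\right) 9 = -10377$)
$X = -10377$
$X + R = -10377 + \frac{1985}{2541} = - \frac{26365972}{2541}$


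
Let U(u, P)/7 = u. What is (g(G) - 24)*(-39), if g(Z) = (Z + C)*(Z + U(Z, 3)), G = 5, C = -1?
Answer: -5304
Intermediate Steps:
U(u, P) = 7*u
g(Z) = 8*Z*(-1 + Z) (g(Z) = (Z - 1)*(Z + 7*Z) = (-1 + Z)*(8*Z) = 8*Z*(-1 + Z))
(g(G) - 24)*(-39) = (8*5*(-1 + 5) - 24)*(-39) = (8*5*4 - 24)*(-39) = (160 - 24)*(-39) = 136*(-39) = -5304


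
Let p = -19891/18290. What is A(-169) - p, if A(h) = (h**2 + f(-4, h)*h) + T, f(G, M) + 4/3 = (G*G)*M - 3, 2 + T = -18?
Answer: 26680560593/54870 ≈ 4.8625e+5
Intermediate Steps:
T = -20 (T = -2 - 18 = -20)
f(G, M) = -13/3 + M*G**2 (f(G, M) = -4/3 + ((G*G)*M - 3) = -4/3 + (G**2*M - 3) = -4/3 + (M*G**2 - 3) = -4/3 + (-3 + M*G**2) = -13/3 + M*G**2)
A(h) = -20 + h**2 + h*(-13/3 + 16*h) (A(h) = (h**2 + (-13/3 + h*(-4)**2)*h) - 20 = (h**2 + (-13/3 + h*16)*h) - 20 = (h**2 + (-13/3 + 16*h)*h) - 20 = (h**2 + h*(-13/3 + 16*h)) - 20 = -20 + h**2 + h*(-13/3 + 16*h))
p = -19891/18290 (p = -19891*1/18290 = -19891/18290 ≈ -1.0875)
A(-169) - p = (-20 + 17*(-169)**2 - 13/3*(-169)) - 1*(-19891/18290) = (-20 + 17*28561 + 2197/3) + 19891/18290 = (-20 + 485537 + 2197/3) + 19891/18290 = 1458748/3 + 19891/18290 = 26680560593/54870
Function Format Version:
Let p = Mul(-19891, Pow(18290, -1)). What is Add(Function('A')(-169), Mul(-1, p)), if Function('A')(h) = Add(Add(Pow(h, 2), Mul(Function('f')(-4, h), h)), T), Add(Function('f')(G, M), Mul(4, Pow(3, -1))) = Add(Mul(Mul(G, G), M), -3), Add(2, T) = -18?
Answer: Rational(26680560593, 54870) ≈ 4.8625e+5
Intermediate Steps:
T = -20 (T = Add(-2, -18) = -20)
Function('f')(G, M) = Add(Rational(-13, 3), Mul(M, Pow(G, 2))) (Function('f')(G, M) = Add(Rational(-4, 3), Add(Mul(Mul(G, G), M), -3)) = Add(Rational(-4, 3), Add(Mul(Pow(G, 2), M), -3)) = Add(Rational(-4, 3), Add(Mul(M, Pow(G, 2)), -3)) = Add(Rational(-4, 3), Add(-3, Mul(M, Pow(G, 2)))) = Add(Rational(-13, 3), Mul(M, Pow(G, 2))))
Function('A')(h) = Add(-20, Pow(h, 2), Mul(h, Add(Rational(-13, 3), Mul(16, h)))) (Function('A')(h) = Add(Add(Pow(h, 2), Mul(Add(Rational(-13, 3), Mul(h, Pow(-4, 2))), h)), -20) = Add(Add(Pow(h, 2), Mul(Add(Rational(-13, 3), Mul(h, 16)), h)), -20) = Add(Add(Pow(h, 2), Mul(Add(Rational(-13, 3), Mul(16, h)), h)), -20) = Add(Add(Pow(h, 2), Mul(h, Add(Rational(-13, 3), Mul(16, h)))), -20) = Add(-20, Pow(h, 2), Mul(h, Add(Rational(-13, 3), Mul(16, h)))))
p = Rational(-19891, 18290) (p = Mul(-19891, Rational(1, 18290)) = Rational(-19891, 18290) ≈ -1.0875)
Add(Function('A')(-169), Mul(-1, p)) = Add(Add(-20, Mul(17, Pow(-169, 2)), Mul(Rational(-13, 3), -169)), Mul(-1, Rational(-19891, 18290))) = Add(Add(-20, Mul(17, 28561), Rational(2197, 3)), Rational(19891, 18290)) = Add(Add(-20, 485537, Rational(2197, 3)), Rational(19891, 18290)) = Add(Rational(1458748, 3), Rational(19891, 18290)) = Rational(26680560593, 54870)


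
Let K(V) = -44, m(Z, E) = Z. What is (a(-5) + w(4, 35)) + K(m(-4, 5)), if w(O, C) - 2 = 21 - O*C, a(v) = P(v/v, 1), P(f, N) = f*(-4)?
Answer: -165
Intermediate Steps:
P(f, N) = -4*f
a(v) = -4 (a(v) = -4*v/v = -4*1 = -4)
w(O, C) = 23 - C*O (w(O, C) = 2 + (21 - O*C) = 2 + (21 - C*O) = 23 - C*O)
(a(-5) + w(4, 35)) + K(m(-4, 5)) = (-4 + (23 - 1*35*4)) - 44 = (-4 + (23 - 140)) - 44 = (-4 - 117) - 44 = -121 - 44 = -165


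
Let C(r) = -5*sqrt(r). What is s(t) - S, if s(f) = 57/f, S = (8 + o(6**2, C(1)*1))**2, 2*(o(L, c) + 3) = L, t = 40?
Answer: -21103/40 ≈ -527.58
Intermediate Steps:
o(L, c) = -3 + L/2
S = 529 (S = (8 + (-3 + (1/2)*6**2))**2 = (8 + (-3 + (1/2)*36))**2 = (8 + (-3 + 18))**2 = (8 + 15)**2 = 23**2 = 529)
s(t) - S = 57/40 - 1*529 = 57*(1/40) - 529 = 57/40 - 529 = -21103/40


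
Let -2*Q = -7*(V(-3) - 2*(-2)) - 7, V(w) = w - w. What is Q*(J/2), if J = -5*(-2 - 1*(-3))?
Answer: -175/4 ≈ -43.750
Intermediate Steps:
J = -5 (J = -5*(-2 + 3) = -5*1 = -5)
V(w) = 0
Q = 35/2 (Q = -(-7*(0 - 2*(-2)) - 7)/2 = -(-7*(0 + 4) - 7)/2 = -(-7*4 - 7)/2 = -(-28 - 7)/2 = -½*(-35) = 35/2 ≈ 17.500)
Q*(J/2) = 35*(-5/2)/2 = 35*(-5*½)/2 = (35/2)*(-5/2) = -175/4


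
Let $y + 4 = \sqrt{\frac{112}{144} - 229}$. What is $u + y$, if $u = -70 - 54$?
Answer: $-128 + \frac{i \sqrt{2054}}{3} \approx -128.0 + 15.107 i$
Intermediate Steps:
$y = -4 + \frac{i \sqrt{2054}}{3}$ ($y = -4 + \sqrt{\frac{112}{144} - 229} = -4 + \sqrt{112 \cdot \frac{1}{144} - 229} = -4 + \sqrt{\frac{7}{9} - 229} = -4 + \sqrt{- \frac{2054}{9}} = -4 + \frac{i \sqrt{2054}}{3} \approx -4.0 + 15.107 i$)
$u = -124$
$u + y = -124 - \left(4 - \frac{i \sqrt{2054}}{3}\right) = -128 + \frac{i \sqrt{2054}}{3}$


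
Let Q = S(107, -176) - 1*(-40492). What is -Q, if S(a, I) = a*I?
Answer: -21660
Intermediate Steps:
S(a, I) = I*a
Q = 21660 (Q = -176*107 - 1*(-40492) = -18832 + 40492 = 21660)
-Q = -1*21660 = -21660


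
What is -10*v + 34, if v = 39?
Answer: -356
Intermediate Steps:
-10*v + 34 = -10*39 + 34 = -390 + 34 = -356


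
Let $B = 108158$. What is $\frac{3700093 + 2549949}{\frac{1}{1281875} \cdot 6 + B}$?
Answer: $\frac{4005886294375}{69322518128} \approx 57.786$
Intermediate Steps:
$\frac{3700093 + 2549949}{\frac{1}{1281875} \cdot 6 + B} = \frac{3700093 + 2549949}{\frac{1}{1281875} \cdot 6 + 108158} = \frac{6250042}{\frac{1}{1281875} \cdot 6 + 108158} = \frac{6250042}{\frac{6}{1281875} + 108158} = \frac{6250042}{\frac{138645036256}{1281875}} = 6250042 \cdot \frac{1281875}{138645036256} = \frac{4005886294375}{69322518128}$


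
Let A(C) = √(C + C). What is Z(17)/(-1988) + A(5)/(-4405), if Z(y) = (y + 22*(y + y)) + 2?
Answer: -767/1988 - √10/4405 ≈ -0.38653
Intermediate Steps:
A(C) = √2*√C (A(C) = √(2*C) = √2*√C)
Z(y) = 2 + 45*y (Z(y) = (y + 22*(2*y)) + 2 = (y + 44*y) + 2 = 45*y + 2 = 2 + 45*y)
Z(17)/(-1988) + A(5)/(-4405) = (2 + 45*17)/(-1988) + (√2*√5)/(-4405) = (2 + 765)*(-1/1988) + √10*(-1/4405) = 767*(-1/1988) - √10/4405 = -767/1988 - √10/4405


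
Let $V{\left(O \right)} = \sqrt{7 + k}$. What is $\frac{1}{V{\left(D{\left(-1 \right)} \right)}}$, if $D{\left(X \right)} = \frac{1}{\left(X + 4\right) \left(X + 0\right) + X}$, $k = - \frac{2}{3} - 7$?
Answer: $- \frac{i \sqrt{6}}{2} \approx - 1.2247 i$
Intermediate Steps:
$k = - \frac{23}{3}$ ($k = \left(-2\right) \frac{1}{3} - 7 = - \frac{2}{3} - 7 = - \frac{23}{3} \approx -7.6667$)
$D{\left(X \right)} = \frac{1}{X + X \left(4 + X\right)}$ ($D{\left(X \right)} = \frac{1}{\left(4 + X\right) X + X} = \frac{1}{X \left(4 + X\right) + X} = \frac{1}{X + X \left(4 + X\right)}$)
$V{\left(O \right)} = \frac{i \sqrt{6}}{3}$ ($V{\left(O \right)} = \sqrt{7 - \frac{23}{3}} = \sqrt{- \frac{2}{3}} = \frac{i \sqrt{6}}{3}$)
$\frac{1}{V{\left(D{\left(-1 \right)} \right)}} = \frac{1}{\frac{1}{3} i \sqrt{6}} = - \frac{i \sqrt{6}}{2}$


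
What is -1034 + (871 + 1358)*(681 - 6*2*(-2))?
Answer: 1570411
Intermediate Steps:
-1034 + (871 + 1358)*(681 - 6*2*(-2)) = -1034 + 2229*(681 - 12*(-2)) = -1034 + 2229*(681 + 24) = -1034 + 2229*705 = -1034 + 1571445 = 1570411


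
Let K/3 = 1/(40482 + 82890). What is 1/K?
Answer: 41124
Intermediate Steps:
K = 1/41124 (K = 3/(40482 + 82890) = 3/123372 = 3*(1/123372) = 1/41124 ≈ 2.4317e-5)
1/K = 1/(1/41124) = 41124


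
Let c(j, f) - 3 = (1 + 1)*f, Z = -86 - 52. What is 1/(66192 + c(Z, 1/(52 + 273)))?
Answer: 325/21513377 ≈ 1.5107e-5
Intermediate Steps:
Z = -138
c(j, f) = 3 + 2*f (c(j, f) = 3 + (1 + 1)*f = 3 + 2*f)
1/(66192 + c(Z, 1/(52 + 273))) = 1/(66192 + (3 + 2/(52 + 273))) = 1/(66192 + (3 + 2/325)) = 1/(66192 + 977/325) = 1/(21513377/325) = 325/21513377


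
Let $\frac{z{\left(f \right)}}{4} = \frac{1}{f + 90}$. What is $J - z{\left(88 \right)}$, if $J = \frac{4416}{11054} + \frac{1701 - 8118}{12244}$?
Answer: $- \frac{885793799}{6022860332} \approx -0.14707$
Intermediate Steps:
$J = - \frac{8432007}{67672588}$ ($J = 4416 \cdot \frac{1}{11054} + \left(1701 - 8118\right) \frac{1}{12244} = \frac{2208}{5527} - \frac{6417}{12244} = - \frac{8432007}{67672588} \approx -0.1246$)
$z{\left(f \right)} = \frac{4}{90 + f}$ ($z{\left(f \right)} = \frac{4}{f + 90} = \frac{4}{90 + f}$)
$J - z{\left(88 \right)} = - \frac{8432007}{67672588} - \frac{4}{90 + 88} = - \frac{8432007}{67672588} - \frac{4}{178} = - \frac{8432007}{67672588} - 4 \cdot \frac{1}{178} = - \frac{8432007}{67672588} - \frac{2}{89} = - \frac{885793799}{6022860332}$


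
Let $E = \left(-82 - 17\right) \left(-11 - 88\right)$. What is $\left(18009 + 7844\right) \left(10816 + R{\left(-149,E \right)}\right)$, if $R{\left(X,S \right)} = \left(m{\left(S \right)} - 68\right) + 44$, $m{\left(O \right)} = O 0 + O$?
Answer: $532390829$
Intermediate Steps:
$m{\left(O \right)} = O$ ($m{\left(O \right)} = 0 + O = O$)
$E = 9801$ ($E = \left(-99\right) \left(-99\right) = 9801$)
$R{\left(X,S \right)} = -24 + S$ ($R{\left(X,S \right)} = \left(S - 68\right) + 44 = \left(-68 + S\right) + 44 = -24 + S$)
$\left(18009 + 7844\right) \left(10816 + R{\left(-149,E \right)}\right) = \left(18009 + 7844\right) \left(10816 + \left(-24 + 9801\right)\right) = 25853 \left(10816 + 9777\right) = 25853 \cdot 20593 = 532390829$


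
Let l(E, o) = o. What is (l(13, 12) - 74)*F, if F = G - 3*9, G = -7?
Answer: 2108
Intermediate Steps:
F = -34 (F = -7 - 3*9 = -7 - 27 = -34)
(l(13, 12) - 74)*F = (12 - 74)*(-34) = -62*(-34) = 2108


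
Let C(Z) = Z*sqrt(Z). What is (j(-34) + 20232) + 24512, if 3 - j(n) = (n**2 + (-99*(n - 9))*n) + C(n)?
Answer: 188329 + 34*I*sqrt(34) ≈ 1.8833e+5 + 198.25*I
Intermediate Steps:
C(Z) = Z**(3/2)
j(n) = 3 - n**2 - n**(3/2) - n*(891 - 99*n) (j(n) = 3 - ((n**2 + (-99*(n - 9))*n) + n**(3/2)) = 3 - ((n**2 + (-99*(-9 + n))*n) + n**(3/2)) = 3 - ((n**2 + (891 - 99*n)*n) + n**(3/2)) = 3 - ((n**2 + n*(891 - 99*n)) + n**(3/2)) = 3 - (n**2 + n**(3/2) + n*(891 - 99*n)) = 3 + (-n**2 - n**(3/2) - n*(891 - 99*n)) = 3 - n**2 - n**(3/2) - n*(891 - 99*n))
(j(-34) + 20232) + 24512 = ((3 - (-34)**(3/2) - 891*(-34) + 98*(-34)**2) + 20232) + 24512 = ((3 - (-34)*I*sqrt(34) + 30294 + 98*1156) + 20232) + 24512 = ((3 + 34*I*sqrt(34) + 30294 + 113288) + 20232) + 24512 = ((143585 + 34*I*sqrt(34)) + 20232) + 24512 = (163817 + 34*I*sqrt(34)) + 24512 = 188329 + 34*I*sqrt(34)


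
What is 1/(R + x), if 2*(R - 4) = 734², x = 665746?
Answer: 1/935128 ≈ 1.0694e-6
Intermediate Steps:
R = 269382 (R = 4 + (½)*734² = 4 + (½)*538756 = 4 + 269378 = 269382)
1/(R + x) = 1/(269382 + 665746) = 1/935128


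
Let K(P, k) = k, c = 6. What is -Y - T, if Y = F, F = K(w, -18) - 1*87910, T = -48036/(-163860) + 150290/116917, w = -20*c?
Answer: 140374675533579/1596501635 ≈ 87926.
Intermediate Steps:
w = -120 (w = -20*6 = -120)
T = 2520228701/1596501635 (T = -48036*(-1/163860) + 150290*(1/116917) = 4003/13655 + 150290/116917 = 2520228701/1596501635 ≈ 1.5786)
F = -87928 (F = -18 - 1*87910 = -18 - 87910 = -87928)
Y = -87928
-Y - T = -1*(-87928) - 1*2520228701/1596501635 = 87928 - 2520228701/1596501635 = 140374675533579/1596501635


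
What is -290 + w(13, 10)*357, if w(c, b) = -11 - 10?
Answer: -7787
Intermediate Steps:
w(c, b) = -21
-290 + w(13, 10)*357 = -290 - 21*357 = -290 - 7497 = -7787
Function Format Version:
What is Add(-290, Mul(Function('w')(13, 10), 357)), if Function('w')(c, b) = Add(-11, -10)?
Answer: -7787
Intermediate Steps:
Function('w')(c, b) = -21
Add(-290, Mul(Function('w')(13, 10), 357)) = Add(-290, Mul(-21, 357)) = Add(-290, -7497) = -7787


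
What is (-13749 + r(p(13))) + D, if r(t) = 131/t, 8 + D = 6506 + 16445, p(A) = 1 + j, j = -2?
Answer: 9063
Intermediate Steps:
p(A) = -1 (p(A) = 1 - 2 = -1)
D = 22943 (D = -8 + (6506 + 16445) = -8 + 22951 = 22943)
(-13749 + r(p(13))) + D = (-13749 + 131/(-1)) + 22943 = (-13749 + 131*(-1)) + 22943 = (-13749 - 131) + 22943 = -13880 + 22943 = 9063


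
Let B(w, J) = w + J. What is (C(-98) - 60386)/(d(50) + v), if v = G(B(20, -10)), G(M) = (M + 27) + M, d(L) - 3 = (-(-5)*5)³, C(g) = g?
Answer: -60484/15675 ≈ -3.8586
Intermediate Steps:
B(w, J) = J + w
d(L) = 15628 (d(L) = 3 + (-(-5)*5)³ = 3 + (-1*(-25))³ = 3 + 25³ = 3 + 15625 = 15628)
G(M) = 27 + 2*M (G(M) = (27 + M) + M = 27 + 2*M)
v = 47 (v = 27 + 2*(-10 + 20) = 27 + 2*10 = 27 + 20 = 47)
(C(-98) - 60386)/(d(50) + v) = (-98 - 60386)/(15628 + 47) = -60484/15675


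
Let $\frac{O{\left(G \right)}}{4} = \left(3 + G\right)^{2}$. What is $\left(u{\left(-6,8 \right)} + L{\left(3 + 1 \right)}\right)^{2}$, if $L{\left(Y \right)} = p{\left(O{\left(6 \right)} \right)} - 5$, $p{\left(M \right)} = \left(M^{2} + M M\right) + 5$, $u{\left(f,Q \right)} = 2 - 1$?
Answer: $44080262209$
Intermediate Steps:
$u{\left(f,Q \right)} = 1$ ($u{\left(f,Q \right)} = 2 - 1 = 1$)
$O{\left(G \right)} = 4 \left(3 + G\right)^{2}$
$p{\left(M \right)} = 5 + 2 M^{2}$ ($p{\left(M \right)} = \left(M^{2} + M^{2}\right) + 5 = 2 M^{2} + 5 = 5 + 2 M^{2}$)
$L{\left(Y \right)} = 209952$ ($L{\left(Y \right)} = \left(5 + 2 \left(4 \left(3 + 6\right)^{2}\right)^{2}\right) - 5 = \left(5 + 2 \left(4 \cdot 9^{2}\right)^{2}\right) - 5 = \left(5 + 2 \left(4 \cdot 81\right)^{2}\right) - 5 = \left(5 + 2 \cdot 324^{2}\right) - 5 = \left(5 + 2 \cdot 104976\right) - 5 = \left(5 + 209952\right) - 5 = 209957 - 5 = 209952$)
$\left(u{\left(-6,8 \right)} + L{\left(3 + 1 \right)}\right)^{2} = \left(1 + 209952\right)^{2} = 209953^{2} = 44080262209$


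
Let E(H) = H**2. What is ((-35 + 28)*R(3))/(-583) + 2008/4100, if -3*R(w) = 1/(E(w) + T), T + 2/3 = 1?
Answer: 1169639/2390300 ≈ 0.48933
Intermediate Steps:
T = 1/3 (T = -2/3 + 1 = 1/3 ≈ 0.33333)
R(w) = -1/(3*(1/3 + w**2)) (R(w) = -1/(3*(w**2 + 1/3)) = -1/(3*(1/3 + w**2)))
((-35 + 28)*R(3))/(-583) + 2008/4100 = ((-35 + 28)*(-1/(1 + 3*3**2)))/(-583) + 2008/4100 = -(-7)/(1 + 3*9)*(-1/583) + 2008*(1/4100) = -(-7)/(1 + 27)*(-1/583) + 502/1025 = -(-7)/28*(-1/583) + 502/1025 = -7*(-1/28)*(-1/583) + 502/1025 = (1/4)*(-1/583) + 502/1025 = -1/2332 + 502/1025 = 1169639/2390300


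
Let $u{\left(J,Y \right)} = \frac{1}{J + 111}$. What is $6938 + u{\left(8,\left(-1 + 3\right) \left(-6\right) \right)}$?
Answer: $\frac{825623}{119} \approx 6938.0$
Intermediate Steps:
$u{\left(J,Y \right)} = \frac{1}{111 + J}$
$6938 + u{\left(8,\left(-1 + 3\right) \left(-6\right) \right)} = 6938 + \frac{1}{111 + 8} = 6938 + \frac{1}{119} = \frac{825623}{119}$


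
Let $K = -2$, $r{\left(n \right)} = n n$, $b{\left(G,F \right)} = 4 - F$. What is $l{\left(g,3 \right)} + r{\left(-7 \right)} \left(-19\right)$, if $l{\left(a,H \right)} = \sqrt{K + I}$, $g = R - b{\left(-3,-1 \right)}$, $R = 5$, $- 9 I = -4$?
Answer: $-931 + \frac{i \sqrt{14}}{3} \approx -931.0 + 1.2472 i$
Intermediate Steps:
$I = \frac{4}{9}$ ($I = \left(- \frac{1}{9}\right) \left(-4\right) = \frac{4}{9} \approx 0.44444$)
$r{\left(n \right)} = n^{2}$
$g = 0$ ($g = 5 - \left(4 - -1\right) = 5 - \left(4 + 1\right) = 5 - 5 = 0$)
$l{\left(a,H \right)} = \frac{i \sqrt{14}}{3}$ ($l{\left(a,H \right)} = \sqrt{-2 + \frac{4}{9}} = \sqrt{- \frac{14}{9}} = \frac{i \sqrt{14}}{3}$)
$l{\left(g,3 \right)} + r{\left(-7 \right)} \left(-19\right) = \frac{i \sqrt{14}}{3} + \left(-7\right)^{2} \left(-19\right) = \frac{i \sqrt{14}}{3} + 49 \left(-19\right) = \frac{i \sqrt{14}}{3} - 931 = -931 + \frac{i \sqrt{14}}{3}$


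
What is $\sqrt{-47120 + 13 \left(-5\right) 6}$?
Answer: $i \sqrt{47510} \approx 217.97 i$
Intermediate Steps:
$\sqrt{-47120 + 13 \left(-5\right) 6} = \sqrt{-47120 - 390} = \sqrt{-47510} = i \sqrt{47510}$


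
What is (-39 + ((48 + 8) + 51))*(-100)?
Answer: -6800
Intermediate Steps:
(-39 + ((48 + 8) + 51))*(-100) = (-39 + (56 + 51))*(-100) = (-39 + 107)*(-100) = 68*(-100) = -6800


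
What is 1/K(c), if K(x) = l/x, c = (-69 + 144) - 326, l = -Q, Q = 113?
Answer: 251/113 ≈ 2.2212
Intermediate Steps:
l = -113 (l = -1*113 = -113)
c = -251 (c = 75 - 326 = -251)
K(x) = -113/x
1/K(c) = 1/(-113/(-251)) = 1/(-113*(-1/251)) = 1/(113/251) = 251/113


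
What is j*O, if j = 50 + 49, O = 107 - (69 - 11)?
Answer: 4851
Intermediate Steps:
O = 49 (O = 107 - 1*58 = 107 - 58 = 49)
j = 99
j*O = 99*49 = 4851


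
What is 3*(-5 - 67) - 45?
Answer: -261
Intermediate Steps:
3*(-5 - 67) - 45 = 3*(-72) - 45 = -216 - 45 = -261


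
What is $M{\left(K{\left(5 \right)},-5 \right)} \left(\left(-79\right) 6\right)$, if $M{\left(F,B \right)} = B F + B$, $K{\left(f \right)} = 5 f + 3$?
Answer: $68730$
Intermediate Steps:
$K{\left(f \right)} = 3 + 5 f$
$M{\left(F,B \right)} = B + B F$
$M{\left(K{\left(5 \right)},-5 \right)} \left(\left(-79\right) 6\right) = - 5 \left(1 + \left(3 + 5 \cdot 5\right)\right) \left(\left(-79\right) 6\right) = - 5 \left(1 + \left(3 + 25\right)\right) \left(-474\right) = - 5 \left(1 + 28\right) \left(-474\right) = \left(-5\right) 29 \left(-474\right) = \left(-145\right) \left(-474\right) = 68730$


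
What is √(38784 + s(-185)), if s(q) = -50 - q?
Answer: √38919 ≈ 197.28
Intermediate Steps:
√(38784 + s(-185)) = √(38784 + (-50 - 1*(-185))) = √(38784 + (-50 + 185)) = √(38784 + 135) = √38919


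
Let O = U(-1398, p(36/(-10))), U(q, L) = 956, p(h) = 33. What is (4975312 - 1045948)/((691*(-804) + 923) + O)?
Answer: -3929364/553685 ≈ -7.0967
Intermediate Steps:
O = 956
(4975312 - 1045948)/((691*(-804) + 923) + O) = (4975312 - 1045948)/((691*(-804) + 923) + 956) = 3929364/((-555564 + 923) + 956) = 3929364/(-554641 + 956) = 3929364/(-553685) = 3929364*(-1/553685) = -3929364/553685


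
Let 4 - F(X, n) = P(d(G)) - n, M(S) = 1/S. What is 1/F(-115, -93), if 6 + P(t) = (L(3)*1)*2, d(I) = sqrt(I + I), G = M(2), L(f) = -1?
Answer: -1/81 ≈ -0.012346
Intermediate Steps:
M(S) = 1/S
G = 1/2 ≈ 0.50000
d(I) = sqrt(2)*sqrt(I) (d(I) = sqrt(2*I) = sqrt(2)*sqrt(I))
P(t) = -8 (P(t) = -6 - 1*1*2 = -6 - 1*2 = -6 - 2 = -8)
F(X, n) = 12 + n (F(X, n) = 4 - (-8 - n) = 4 + (8 + n) = 12 + n)
1/F(-115, -93) = 1/(12 - 93) = 1/(-81) = -1/81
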